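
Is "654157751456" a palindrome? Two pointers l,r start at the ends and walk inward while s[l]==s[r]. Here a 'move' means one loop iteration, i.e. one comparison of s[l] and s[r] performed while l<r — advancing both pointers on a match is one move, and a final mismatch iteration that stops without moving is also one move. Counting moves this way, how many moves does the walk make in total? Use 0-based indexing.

l=0 r=11: '6'=='6', l++,r--
l=1 r=10: '5'=='5', l++,r--
l=2 r=9: '4'=='4', l++,r--
l=3 r=8: '1'=='1', l++,r--
l=4 r=7: '5'=='5', l++,r--
l=5 r=6: '7'=='7', l++,r--

6 moves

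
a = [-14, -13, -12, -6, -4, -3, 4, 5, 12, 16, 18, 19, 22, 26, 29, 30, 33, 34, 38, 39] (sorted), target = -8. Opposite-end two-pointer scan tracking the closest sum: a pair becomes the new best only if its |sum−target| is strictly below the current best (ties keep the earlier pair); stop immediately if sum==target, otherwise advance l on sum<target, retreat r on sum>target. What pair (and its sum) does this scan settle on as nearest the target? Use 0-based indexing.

pair (-13, 5) with sum -8 (|Δ|=0)

l=0 r=19: -14+39=25 d=33 *, r--
l=0 r=18: -14+38=24 d=32 *, r--
l=0 r=17: -14+34=20 d=28 *, r--
l=0 r=16: -14+33=19 d=27 *, r--
l=0 r=15: -14+30=16 d=24 *, r--
l=0 r=14: -14+29=15 d=23 *, r--
l=0 r=13: -14+26=12 d=20 *, r--
l=0 r=12: -14+22=8 d=16 *, r--
l=0 r=11: -14+19=5 d=13 *, r--
l=0 r=10: -14+18=4 d=12 *, r--
l=0 r=9: -14+16=2 d=10 *, r--
l=0 r=8: -14+12=-2 d=6 *, r--
l=0 r=7: -14+5=-9 d=1 *, l++
l=1 r=7: -13+5=-8 d=0 *, stop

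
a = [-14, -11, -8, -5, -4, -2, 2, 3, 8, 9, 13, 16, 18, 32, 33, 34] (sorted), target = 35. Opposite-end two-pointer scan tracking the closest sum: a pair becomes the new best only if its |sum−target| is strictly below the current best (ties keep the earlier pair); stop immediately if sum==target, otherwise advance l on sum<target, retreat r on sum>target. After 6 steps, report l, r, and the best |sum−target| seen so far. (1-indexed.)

l=7, r=16, best |Δ|=3

[1,16] -14+34=20 d=15 * → l++
[2,16] -11+34=23 d=12 * → l++
[3,16] -8+34=26 d=9 * → l++
[4,16] -5+34=29 d=6 * → l++
[5,16] -4+34=30 d=5 * → l++
[6,16] -2+34=32 d=3 * → l++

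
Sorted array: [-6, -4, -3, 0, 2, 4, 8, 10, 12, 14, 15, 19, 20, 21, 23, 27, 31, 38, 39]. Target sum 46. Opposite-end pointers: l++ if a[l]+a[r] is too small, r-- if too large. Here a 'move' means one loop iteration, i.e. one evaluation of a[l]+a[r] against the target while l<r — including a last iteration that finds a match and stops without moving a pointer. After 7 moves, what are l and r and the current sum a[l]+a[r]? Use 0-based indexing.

[0,18] -6+39=33 <46 → l++
[1,18] -4+39=35 <46 → l++
[2,18] -3+39=36 <46 → l++
[3,18] 0+39=39 <46 → l++
[4,18] 2+39=41 <46 → l++
[5,18] 4+39=43 <46 → l++
[6,18] 8+39=47 >46 → r--

l=6, r=17, sum=46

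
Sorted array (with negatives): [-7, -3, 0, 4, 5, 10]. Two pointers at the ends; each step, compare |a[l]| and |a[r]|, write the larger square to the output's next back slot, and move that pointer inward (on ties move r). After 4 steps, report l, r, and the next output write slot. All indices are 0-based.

l=0 r=5: |-7|<=|10| out[5]=100, r--
l=0 r=4: |-7|>|5| out[4]=49, l++
l=1 r=4: |-3|<=|5| out[3]=25, r--
l=1 r=3: |-3|<=|4| out[2]=16, r--

l=1, r=2, next write slot=1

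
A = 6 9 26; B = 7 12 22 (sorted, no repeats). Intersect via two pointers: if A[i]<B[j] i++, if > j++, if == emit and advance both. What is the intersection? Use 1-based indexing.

intersection = []

i=1 j=1: 6<7, i++
i=2 j=1: 9>7, j++
i=2 j=2: 9<12, i++
i=3 j=2: 26>12, j++
i=3 j=3: 26>22, j++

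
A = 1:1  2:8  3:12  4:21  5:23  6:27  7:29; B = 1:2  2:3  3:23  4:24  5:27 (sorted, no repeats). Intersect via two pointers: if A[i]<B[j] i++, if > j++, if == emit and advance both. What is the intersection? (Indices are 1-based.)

intersection = [23, 27]

i=1 j=1: 1<2, i++
i=2 j=1: 8>2, j++
i=2 j=2: 8>3, j++
i=2 j=3: 8<23, i++
i=3 j=3: 12<23, i++
i=4 j=3: 21<23, i++
i=5 j=3: 23==23 emit, i++,j++
i=6 j=4: 27>24, j++
i=6 j=5: 27==27 emit, i++,j++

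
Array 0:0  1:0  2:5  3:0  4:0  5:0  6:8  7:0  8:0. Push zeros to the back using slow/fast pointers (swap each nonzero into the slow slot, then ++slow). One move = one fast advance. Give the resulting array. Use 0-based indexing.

(s=0,f=0) a[fast]=0 → fast++
(s=0,f=1) a[fast]=0 → fast++
(s=0,f=2) a[fast]=5≠0 swap→a[0]=5 → slow++,fast++
(s=1,f=3) a[fast]=0 → fast++
(s=1,f=4) a[fast]=0 → fast++
(s=1,f=5) a[fast]=0 → fast++
(s=1,f=6) a[fast]=8≠0 swap→a[1]=8 → slow++,fast++
(s=2,f=7) a[fast]=0 → fast++
(s=2,f=8) a[fast]=0 → fast++

[5, 8, 0, 0, 0, 0, 0, 0, 0]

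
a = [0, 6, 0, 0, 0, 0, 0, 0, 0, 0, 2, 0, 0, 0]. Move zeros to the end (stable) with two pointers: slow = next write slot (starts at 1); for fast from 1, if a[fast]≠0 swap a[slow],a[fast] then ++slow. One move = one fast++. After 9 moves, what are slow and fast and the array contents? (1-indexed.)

slow=1 fast=1: a[fast]=0, fast++
slow=1 fast=2: a[fast]=6≠0 swap→a[1]=6, slow++,fast++
slow=2 fast=3: a[fast]=0, fast++
slow=2 fast=4: a[fast]=0, fast++
slow=2 fast=5: a[fast]=0, fast++
slow=2 fast=6: a[fast]=0, fast++
slow=2 fast=7: a[fast]=0, fast++
slow=2 fast=8: a[fast]=0, fast++
slow=2 fast=9: a[fast]=0, fast++

slow=2, fast=10, a=[6, 0, 0, 0, 0, 0, 0, 0, 0, 0, 2, 0, 0, 0]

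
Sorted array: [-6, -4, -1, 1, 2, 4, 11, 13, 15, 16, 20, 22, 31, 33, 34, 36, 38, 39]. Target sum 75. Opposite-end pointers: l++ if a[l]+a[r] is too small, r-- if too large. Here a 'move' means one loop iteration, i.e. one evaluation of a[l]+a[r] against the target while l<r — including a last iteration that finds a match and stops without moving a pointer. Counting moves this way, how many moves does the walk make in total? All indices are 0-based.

16 moves

l=0 r=17: -6+39=33 <75, l++
l=1 r=17: -4+39=35 <75, l++
l=2 r=17: -1+39=38 <75, l++
l=3 r=17: 1+39=40 <75, l++
l=4 r=17: 2+39=41 <75, l++
l=5 r=17: 4+39=43 <75, l++
l=6 r=17: 11+39=50 <75, l++
l=7 r=17: 13+39=52 <75, l++
l=8 r=17: 15+39=54 <75, l++
l=9 r=17: 16+39=55 <75, l++
l=10 r=17: 20+39=59 <75, l++
l=11 r=17: 22+39=61 <75, l++
l=12 r=17: 31+39=70 <75, l++
l=13 r=17: 33+39=72 <75, l++
l=14 r=17: 34+39=73 <75, l++
l=15 r=17: 36+39=75, found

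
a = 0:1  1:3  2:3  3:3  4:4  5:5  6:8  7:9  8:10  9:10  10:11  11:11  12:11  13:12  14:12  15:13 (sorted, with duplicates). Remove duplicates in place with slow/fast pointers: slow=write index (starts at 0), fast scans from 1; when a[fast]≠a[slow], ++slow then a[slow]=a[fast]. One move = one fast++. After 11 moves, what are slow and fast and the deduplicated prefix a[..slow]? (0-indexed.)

slow=0 fast=1: a[fast]=3≠a[slow]=1 write a[1]=3, slow++,fast++
slow=1 fast=2: a[fast]=3=a[slow] dup, fast++
slow=1 fast=3: a[fast]=3=a[slow] dup, fast++
slow=1 fast=4: a[fast]=4≠a[slow]=3 write a[2]=4, slow++,fast++
slow=2 fast=5: a[fast]=5≠a[slow]=4 write a[3]=5, slow++,fast++
slow=3 fast=6: a[fast]=8≠a[slow]=5 write a[4]=8, slow++,fast++
slow=4 fast=7: a[fast]=9≠a[slow]=8 write a[5]=9, slow++,fast++
slow=5 fast=8: a[fast]=10≠a[slow]=9 write a[6]=10, slow++,fast++
slow=6 fast=9: a[fast]=10=a[slow] dup, fast++
slow=6 fast=10: a[fast]=11≠a[slow]=10 write a[7]=11, slow++,fast++
slow=7 fast=11: a[fast]=11=a[slow] dup, fast++

slow=7, fast=12, prefix=[1, 3, 4, 5, 8, 9, 10, 11]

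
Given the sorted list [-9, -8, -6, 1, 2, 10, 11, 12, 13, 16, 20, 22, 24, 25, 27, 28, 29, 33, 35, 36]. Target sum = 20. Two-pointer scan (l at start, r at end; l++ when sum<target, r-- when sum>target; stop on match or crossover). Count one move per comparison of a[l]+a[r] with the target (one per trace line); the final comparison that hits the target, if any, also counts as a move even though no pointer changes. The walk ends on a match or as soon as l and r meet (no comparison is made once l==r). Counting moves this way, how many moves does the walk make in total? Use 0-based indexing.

l=0 r=19: -9+36=27 >20, r--
l=0 r=18: -9+35=26 >20, r--
l=0 r=17: -9+33=24 >20, r--
l=0 r=16: -9+29=20, found

4 moves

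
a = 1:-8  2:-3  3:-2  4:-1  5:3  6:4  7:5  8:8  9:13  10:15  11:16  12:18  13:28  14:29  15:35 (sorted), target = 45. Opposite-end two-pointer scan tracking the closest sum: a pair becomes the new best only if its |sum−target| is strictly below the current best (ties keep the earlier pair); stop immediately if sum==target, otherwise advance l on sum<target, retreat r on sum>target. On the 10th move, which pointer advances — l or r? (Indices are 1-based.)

l

l=1 r=15: -8+35=27 d=18 *, l++
l=2 r=15: -3+35=32 d=13 *, l++
l=3 r=15: -2+35=33 d=12 *, l++
l=4 r=15: -1+35=34 d=11 *, l++
l=5 r=15: 3+35=38 d=7 *, l++
l=6 r=15: 4+35=39 d=6 *, l++
l=7 r=15: 5+35=40 d=5 *, l++
l=8 r=15: 8+35=43 d=2 *, l++
l=9 r=15: 13+35=48 d=3, r--
l=9 r=14: 13+29=42 d=3, l++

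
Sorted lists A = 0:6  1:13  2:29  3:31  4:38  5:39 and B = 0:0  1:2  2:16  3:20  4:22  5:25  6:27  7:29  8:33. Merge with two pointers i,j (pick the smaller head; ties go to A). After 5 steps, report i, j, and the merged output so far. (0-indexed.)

i=0 j=0: A[i]=6>B[j]=0 take 0, j++
i=0 j=1: A[i]=6>B[j]=2 take 2, j++
i=0 j=2: A[i]=6<=B[j]=16 take 6, i++
i=1 j=2: A[i]=13<=B[j]=16 take 13, i++
i=2 j=2: A[i]=29>B[j]=16 take 16, j++

i=2, j=3, merged so far=[0, 2, 6, 13, 16]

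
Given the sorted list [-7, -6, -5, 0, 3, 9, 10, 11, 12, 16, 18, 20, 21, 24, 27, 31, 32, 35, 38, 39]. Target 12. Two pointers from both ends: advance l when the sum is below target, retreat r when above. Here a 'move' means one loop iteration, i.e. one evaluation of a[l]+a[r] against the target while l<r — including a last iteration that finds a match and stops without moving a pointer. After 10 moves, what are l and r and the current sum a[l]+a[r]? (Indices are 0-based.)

[0,19] -7+39=32 >12 → r--
[0,18] -7+38=31 >12 → r--
[0,17] -7+35=28 >12 → r--
[0,16] -7+32=25 >12 → r--
[0,15] -7+31=24 >12 → r--
[0,14] -7+27=20 >12 → r--
[0,13] -7+24=17 >12 → r--
[0,12] -7+21=14 >12 → r--
[0,11] -7+20=13 >12 → r--
[0,10] -7+18=11 <12 → l++

l=1, r=10, sum=12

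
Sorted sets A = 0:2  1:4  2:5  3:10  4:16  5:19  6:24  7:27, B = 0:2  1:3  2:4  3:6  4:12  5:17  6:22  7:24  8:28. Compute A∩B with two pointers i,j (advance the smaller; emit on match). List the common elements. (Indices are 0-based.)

i=0 j=0: 2==2 emit, i++,j++
i=1 j=1: 4>3, j++
i=1 j=2: 4==4 emit, i++,j++
i=2 j=3: 5<6, i++
i=3 j=3: 10>6, j++
i=3 j=4: 10<12, i++
i=4 j=4: 16>12, j++
i=4 j=5: 16<17, i++
i=5 j=5: 19>17, j++
i=5 j=6: 19<22, i++
i=6 j=6: 24>22, j++
i=6 j=7: 24==24 emit, i++,j++
i=7 j=8: 27<28, i++

intersection = [2, 4, 24]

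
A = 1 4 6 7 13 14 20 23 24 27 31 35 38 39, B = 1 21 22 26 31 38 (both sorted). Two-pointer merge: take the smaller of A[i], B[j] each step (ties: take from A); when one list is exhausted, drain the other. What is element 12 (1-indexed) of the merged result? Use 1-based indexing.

i=1 j=1: A[i]=1<=B[j]=1 take 1, i++
i=2 j=1: A[i]=4>B[j]=1 take 1, j++
i=2 j=2: A[i]=4<=B[j]=21 take 4, i++
i=3 j=2: A[i]=6<=B[j]=21 take 6, i++
i=4 j=2: A[i]=7<=B[j]=21 take 7, i++
i=5 j=2: A[i]=13<=B[j]=21 take 13, i++
i=6 j=2: A[i]=14<=B[j]=21 take 14, i++
i=7 j=2: A[i]=20<=B[j]=21 take 20, i++
i=8 j=2: A[i]=23>B[j]=21 take 21, j++
i=8 j=3: A[i]=23>B[j]=22 take 22, j++
i=8 j=4: A[i]=23<=B[j]=26 take 23, i++
i=9 j=4: A[i]=24<=B[j]=26 take 24, i++
i=10 j=4: A[i]=27>B[j]=26 take 26, j++
i=10 j=5: A[i]=27<=B[j]=31 take 27, i++
i=11 j=5: A[i]=31<=B[j]=31 take 31, i++
i=12 j=5: A[i]=35>B[j]=31 take 31, j++
i=12 j=6: A[i]=35<=B[j]=38 take 35, i++
i=13 j=6: A[i]=38<=B[j]=38 take 38, i++
i=14 j=6: A[i]=39>B[j]=38 take 38, j++
i=14 j=7: B done, take A[i]=39, i++

merged[12] = 24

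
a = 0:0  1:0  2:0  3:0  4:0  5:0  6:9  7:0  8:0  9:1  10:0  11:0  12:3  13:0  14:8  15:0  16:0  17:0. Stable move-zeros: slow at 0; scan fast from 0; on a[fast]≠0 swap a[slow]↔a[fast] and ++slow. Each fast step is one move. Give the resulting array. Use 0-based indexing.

(s=0,f=0) a[fast]=0 → fast++
(s=0,f=1) a[fast]=0 → fast++
(s=0,f=2) a[fast]=0 → fast++
(s=0,f=3) a[fast]=0 → fast++
(s=0,f=4) a[fast]=0 → fast++
(s=0,f=5) a[fast]=0 → fast++
(s=0,f=6) a[fast]=9≠0 swap→a[0]=9 → slow++,fast++
(s=1,f=7) a[fast]=0 → fast++
(s=1,f=8) a[fast]=0 → fast++
(s=1,f=9) a[fast]=1≠0 swap→a[1]=1 → slow++,fast++
(s=2,f=10) a[fast]=0 → fast++
(s=2,f=11) a[fast]=0 → fast++
(s=2,f=12) a[fast]=3≠0 swap→a[2]=3 → slow++,fast++
(s=3,f=13) a[fast]=0 → fast++
(s=3,f=14) a[fast]=8≠0 swap→a[3]=8 → slow++,fast++
(s=4,f=15) a[fast]=0 → fast++
(s=4,f=16) a[fast]=0 → fast++
(s=4,f=17) a[fast]=0 → fast++

[9, 1, 3, 8, 0, 0, 0, 0, 0, 0, 0, 0, 0, 0, 0, 0, 0, 0]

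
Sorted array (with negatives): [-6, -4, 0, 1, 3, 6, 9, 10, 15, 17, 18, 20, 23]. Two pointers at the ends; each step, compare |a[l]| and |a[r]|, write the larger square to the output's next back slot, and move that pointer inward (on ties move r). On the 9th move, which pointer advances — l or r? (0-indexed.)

[0,12] |-6|<=|23| out[12]=529 → r--
[0,11] |-6|<=|20| out[11]=400 → r--
[0,10] |-6|<=|18| out[10]=324 → r--
[0,9] |-6|<=|17| out[9]=289 → r--
[0,8] |-6|<=|15| out[8]=225 → r--
[0,7] |-6|<=|10| out[7]=100 → r--
[0,6] |-6|<=|9| out[6]=81 → r--
[0,5] |-6|<=|6| out[5]=36 → r--
[0,4] |-6|>|3| out[4]=36 → l++

l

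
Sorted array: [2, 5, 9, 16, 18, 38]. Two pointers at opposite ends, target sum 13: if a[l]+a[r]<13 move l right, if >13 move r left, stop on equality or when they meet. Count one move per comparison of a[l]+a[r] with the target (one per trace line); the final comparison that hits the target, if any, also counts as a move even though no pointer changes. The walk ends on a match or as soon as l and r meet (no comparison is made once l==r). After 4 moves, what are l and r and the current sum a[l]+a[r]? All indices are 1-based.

l=1 r=6: 2+38=40 >13, r--
l=1 r=5: 2+18=20 >13, r--
l=1 r=4: 2+16=18 >13, r--
l=1 r=3: 2+9=11 <13, l++

l=2, r=3, sum=14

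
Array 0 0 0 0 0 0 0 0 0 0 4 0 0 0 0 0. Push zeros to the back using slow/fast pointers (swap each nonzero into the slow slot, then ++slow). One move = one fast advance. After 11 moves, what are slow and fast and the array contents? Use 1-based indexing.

(s=1,f=1) a[fast]=0 → fast++
(s=1,f=2) a[fast]=0 → fast++
(s=1,f=3) a[fast]=0 → fast++
(s=1,f=4) a[fast]=0 → fast++
(s=1,f=5) a[fast]=0 → fast++
(s=1,f=6) a[fast]=0 → fast++
(s=1,f=7) a[fast]=0 → fast++
(s=1,f=8) a[fast]=0 → fast++
(s=1,f=9) a[fast]=0 → fast++
(s=1,f=10) a[fast]=0 → fast++
(s=1,f=11) a[fast]=4≠0 swap→a[1]=4 → slow++,fast++

slow=2, fast=12, a=[4, 0, 0, 0, 0, 0, 0, 0, 0, 0, 0, 0, 0, 0, 0, 0]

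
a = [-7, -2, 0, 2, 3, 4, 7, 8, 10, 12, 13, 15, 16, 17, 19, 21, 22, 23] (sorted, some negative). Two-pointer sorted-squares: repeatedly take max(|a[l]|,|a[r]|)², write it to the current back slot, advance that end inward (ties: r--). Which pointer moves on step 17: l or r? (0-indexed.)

[0,17] |-7|<=|23| out[17]=529 → r--
[0,16] |-7|<=|22| out[16]=484 → r--
[0,15] |-7|<=|21| out[15]=441 → r--
[0,14] |-7|<=|19| out[14]=361 → r--
[0,13] |-7|<=|17| out[13]=289 → r--
[0,12] |-7|<=|16| out[12]=256 → r--
[0,11] |-7|<=|15| out[11]=225 → r--
[0,10] |-7|<=|13| out[10]=169 → r--
[0,9] |-7|<=|12| out[9]=144 → r--
[0,8] |-7|<=|10| out[8]=100 → r--
[0,7] |-7|<=|8| out[7]=64 → r--
[0,6] |-7|<=|7| out[6]=49 → r--
[0,5] |-7|>|4| out[5]=49 → l++
[1,5] |-2|<=|4| out[4]=16 → r--
[1,4] |-2|<=|3| out[3]=9 → r--
[1,3] |-2|<=|2| out[2]=4 → r--
[1,2] |-2|>|0| out[1]=4 → l++

l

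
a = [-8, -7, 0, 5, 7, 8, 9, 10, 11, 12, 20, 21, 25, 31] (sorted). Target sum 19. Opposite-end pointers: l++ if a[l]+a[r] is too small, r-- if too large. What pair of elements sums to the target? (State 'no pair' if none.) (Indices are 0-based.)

l=0 r=13: -8+31=23 >19, r--
l=0 r=12: -8+25=17 <19, l++
l=1 r=12: -7+25=18 <19, l++
l=2 r=12: 0+25=25 >19, r--
l=2 r=11: 0+21=21 >19, r--
l=2 r=10: 0+20=20 >19, r--
l=2 r=9: 0+12=12 <19, l++
l=3 r=9: 5+12=17 <19, l++
l=4 r=9: 7+12=19, found

(7, 12)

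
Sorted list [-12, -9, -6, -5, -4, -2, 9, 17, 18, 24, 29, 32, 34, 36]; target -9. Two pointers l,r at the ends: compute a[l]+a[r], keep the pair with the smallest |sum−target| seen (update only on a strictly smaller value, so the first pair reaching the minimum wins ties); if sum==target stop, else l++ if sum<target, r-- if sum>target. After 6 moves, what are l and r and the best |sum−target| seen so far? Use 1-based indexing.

[1,14] -12+36=24 d=33 * → r--
[1,13] -12+34=22 d=31 * → r--
[1,12] -12+32=20 d=29 * → r--
[1,11] -12+29=17 d=26 * → r--
[1,10] -12+24=12 d=21 * → r--
[1,9] -12+18=6 d=15 * → r--

l=1, r=8, best |Δ|=15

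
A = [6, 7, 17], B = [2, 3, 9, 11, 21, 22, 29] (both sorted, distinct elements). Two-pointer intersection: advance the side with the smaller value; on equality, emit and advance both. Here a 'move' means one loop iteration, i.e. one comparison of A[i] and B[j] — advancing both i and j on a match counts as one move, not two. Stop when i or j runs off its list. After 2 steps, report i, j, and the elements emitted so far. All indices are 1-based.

i=1 j=1: 6>2, j++
i=1 j=2: 6>3, j++

i=1, j=3, emitted=[]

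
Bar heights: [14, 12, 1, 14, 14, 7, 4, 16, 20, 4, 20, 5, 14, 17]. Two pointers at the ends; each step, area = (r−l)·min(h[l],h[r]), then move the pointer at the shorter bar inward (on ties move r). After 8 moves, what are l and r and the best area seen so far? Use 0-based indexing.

l=0 r=13: min(14,17)*13=182 best=182 *, l++
l=1 r=13: min(12,17)*12=144 best=182, l++
l=2 r=13: min(1,17)*11=11 best=182, l++
l=3 r=13: min(14,17)*10=140 best=182, l++
l=4 r=13: min(14,17)*9=126 best=182, l++
l=5 r=13: min(7,17)*8=56 best=182, l++
l=6 r=13: min(4,17)*7=28 best=182, l++
l=7 r=13: min(16,17)*6=96 best=182, l++

l=8, r=13, best area=182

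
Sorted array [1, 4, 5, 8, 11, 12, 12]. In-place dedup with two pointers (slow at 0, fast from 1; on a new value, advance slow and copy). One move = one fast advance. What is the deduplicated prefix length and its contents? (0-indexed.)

slow=0 fast=1: a[fast]=4≠a[slow]=1 write a[1]=4, slow++,fast++
slow=1 fast=2: a[fast]=5≠a[slow]=4 write a[2]=5, slow++,fast++
slow=2 fast=3: a[fast]=8≠a[slow]=5 write a[3]=8, slow++,fast++
slow=3 fast=4: a[fast]=11≠a[slow]=8 write a[4]=11, slow++,fast++
slow=4 fast=5: a[fast]=12≠a[slow]=11 write a[5]=12, slow++,fast++
slow=5 fast=6: a[fast]=12=a[slow] dup, fast++

length 6; prefix = [1, 4, 5, 8, 11, 12]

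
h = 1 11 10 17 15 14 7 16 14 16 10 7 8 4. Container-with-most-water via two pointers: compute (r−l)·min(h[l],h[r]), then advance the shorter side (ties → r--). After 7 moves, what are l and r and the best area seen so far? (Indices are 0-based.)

l=0 r=13: min(1,4)*13=13 best=13 *, l++
l=1 r=13: min(11,4)*12=48 best=48 *, r--
l=1 r=12: min(11,8)*11=88 best=88 *, r--
l=1 r=11: min(11,7)*10=70 best=88, r--
l=1 r=10: min(11,10)*9=90 best=90 *, r--
l=1 r=9: min(11,16)*8=88 best=90, l++
l=2 r=9: min(10,16)*7=70 best=90, l++

l=3, r=9, best area=90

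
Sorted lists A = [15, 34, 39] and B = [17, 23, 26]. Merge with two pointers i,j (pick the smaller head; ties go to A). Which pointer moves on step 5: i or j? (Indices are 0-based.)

i=0 j=0: A[i]=15<=B[j]=17 take 15, i++
i=1 j=0: A[i]=34>B[j]=17 take 17, j++
i=1 j=1: A[i]=34>B[j]=23 take 23, j++
i=1 j=2: A[i]=34>B[j]=26 take 26, j++
i=1 j=3: B done, take A[i]=34, i++

i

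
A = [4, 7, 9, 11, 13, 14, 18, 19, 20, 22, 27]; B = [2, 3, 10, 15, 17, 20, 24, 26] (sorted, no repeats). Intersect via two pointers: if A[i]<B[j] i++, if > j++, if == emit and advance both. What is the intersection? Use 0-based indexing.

intersection = [20]

i=0 j=0: 4>2, j++
i=0 j=1: 4>3, j++
i=0 j=2: 4<10, i++
i=1 j=2: 7<10, i++
i=2 j=2: 9<10, i++
i=3 j=2: 11>10, j++
i=3 j=3: 11<15, i++
i=4 j=3: 13<15, i++
i=5 j=3: 14<15, i++
i=6 j=3: 18>15, j++
i=6 j=4: 18>17, j++
i=6 j=5: 18<20, i++
i=7 j=5: 19<20, i++
i=8 j=5: 20==20 emit, i++,j++
i=9 j=6: 22<24, i++
i=10 j=6: 27>24, j++
i=10 j=7: 27>26, j++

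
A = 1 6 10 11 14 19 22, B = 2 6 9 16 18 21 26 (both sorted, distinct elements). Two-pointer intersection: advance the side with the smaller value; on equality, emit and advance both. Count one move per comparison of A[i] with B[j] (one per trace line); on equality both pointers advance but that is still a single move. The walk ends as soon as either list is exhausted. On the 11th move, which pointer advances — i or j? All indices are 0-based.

j

[i=0,j=0] 1<2 → i++
[i=1,j=0] 6>2 → j++
[i=1,j=1] 6==6 emit → i++,j++
[i=2,j=2] 10>9 → j++
[i=2,j=3] 10<16 → i++
[i=3,j=3] 11<16 → i++
[i=4,j=3] 14<16 → i++
[i=5,j=3] 19>16 → j++
[i=5,j=4] 19>18 → j++
[i=5,j=5] 19<21 → i++
[i=6,j=5] 22>21 → j++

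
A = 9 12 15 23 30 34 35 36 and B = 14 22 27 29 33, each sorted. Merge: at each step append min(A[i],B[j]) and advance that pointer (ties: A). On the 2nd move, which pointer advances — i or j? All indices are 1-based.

i

i=1 j=1: A[i]=9<=B[j]=14 take 9, i++
i=2 j=1: A[i]=12<=B[j]=14 take 12, i++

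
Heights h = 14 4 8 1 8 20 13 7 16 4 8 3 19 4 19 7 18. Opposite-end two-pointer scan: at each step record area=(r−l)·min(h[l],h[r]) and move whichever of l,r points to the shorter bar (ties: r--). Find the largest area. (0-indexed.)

max area = 224

l=0 r=16: min(14,18)*16=224 best=224 *, l++
l=1 r=16: min(4,18)*15=60 best=224, l++
l=2 r=16: min(8,18)*14=112 best=224, l++
l=3 r=16: min(1,18)*13=13 best=224, l++
l=4 r=16: min(8,18)*12=96 best=224, l++
l=5 r=16: min(20,18)*11=198 best=224, r--
l=5 r=15: min(20,7)*10=70 best=224, r--
l=5 r=14: min(20,19)*9=171 best=224, r--
l=5 r=13: min(20,4)*8=32 best=224, r--
l=5 r=12: min(20,19)*7=133 best=224, r--
l=5 r=11: min(20,3)*6=18 best=224, r--
l=5 r=10: min(20,8)*5=40 best=224, r--
l=5 r=9: min(20,4)*4=16 best=224, r--
l=5 r=8: min(20,16)*3=48 best=224, r--
l=5 r=7: min(20,7)*2=14 best=224, r--
l=5 r=6: min(20,13)*1=13 best=224, r--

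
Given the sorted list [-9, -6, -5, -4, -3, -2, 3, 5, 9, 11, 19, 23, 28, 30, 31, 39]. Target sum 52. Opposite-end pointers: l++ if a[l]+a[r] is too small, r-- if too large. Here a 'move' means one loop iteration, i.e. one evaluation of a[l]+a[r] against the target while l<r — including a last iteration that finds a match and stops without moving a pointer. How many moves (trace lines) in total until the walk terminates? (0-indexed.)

15 moves

[0,15] -9+39=30 <52 → l++
[1,15] -6+39=33 <52 → l++
[2,15] -5+39=34 <52 → l++
[3,15] -4+39=35 <52 → l++
[4,15] -3+39=36 <52 → l++
[5,15] -2+39=37 <52 → l++
[6,15] 3+39=42 <52 → l++
[7,15] 5+39=44 <52 → l++
[8,15] 9+39=48 <52 → l++
[9,15] 11+39=50 <52 → l++
[10,15] 19+39=58 >52 → r--
[10,14] 19+31=50 <52 → l++
[11,14] 23+31=54 >52 → r--
[11,13] 23+30=53 >52 → r--
[11,12] 23+28=51 <52 → l++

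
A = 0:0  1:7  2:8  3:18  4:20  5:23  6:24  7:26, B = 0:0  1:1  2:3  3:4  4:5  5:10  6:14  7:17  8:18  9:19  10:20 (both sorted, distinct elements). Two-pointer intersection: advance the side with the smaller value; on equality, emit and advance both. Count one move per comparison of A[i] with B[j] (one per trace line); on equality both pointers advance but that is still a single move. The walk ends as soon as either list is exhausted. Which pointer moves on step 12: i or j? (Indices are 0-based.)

[i=0,j=0] 0==0 emit → i++,j++
[i=1,j=1] 7>1 → j++
[i=1,j=2] 7>3 → j++
[i=1,j=3] 7>4 → j++
[i=1,j=4] 7>5 → j++
[i=1,j=5] 7<10 → i++
[i=2,j=5] 8<10 → i++
[i=3,j=5] 18>10 → j++
[i=3,j=6] 18>14 → j++
[i=3,j=7] 18>17 → j++
[i=3,j=8] 18==18 emit → i++,j++
[i=4,j=9] 20>19 → j++

j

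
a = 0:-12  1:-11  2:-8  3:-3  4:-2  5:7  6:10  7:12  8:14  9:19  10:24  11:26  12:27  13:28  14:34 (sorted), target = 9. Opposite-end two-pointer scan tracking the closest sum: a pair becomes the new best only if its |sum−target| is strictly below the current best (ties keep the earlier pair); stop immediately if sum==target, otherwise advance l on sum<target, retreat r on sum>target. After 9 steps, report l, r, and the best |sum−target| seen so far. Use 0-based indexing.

[0,14] -12+34=22 d=13 * → r--
[0,13] -12+28=16 d=7 * → r--
[0,12] -12+27=15 d=6 * → r--
[0,11] -12+26=14 d=5 * → r--
[0,10] -12+24=12 d=3 * → r--
[0,9] -12+19=7 d=2 * → l++
[1,9] -11+19=8 d=1 * → l++
[2,9] -8+19=11 d=2 → r--
[2,8] -8+14=6 d=3 → l++

l=3, r=8, best |Δ|=1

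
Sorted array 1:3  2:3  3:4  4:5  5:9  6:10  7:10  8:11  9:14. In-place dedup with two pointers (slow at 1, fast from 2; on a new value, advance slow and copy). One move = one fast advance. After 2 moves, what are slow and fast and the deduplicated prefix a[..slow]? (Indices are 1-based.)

(s=1,f=2) a[fast]=3=a[slow] dup → fast++
(s=1,f=3) a[fast]=4≠a[slow]=3 write a[2]=4 → slow++,fast++

slow=2, fast=4, prefix=[3, 4]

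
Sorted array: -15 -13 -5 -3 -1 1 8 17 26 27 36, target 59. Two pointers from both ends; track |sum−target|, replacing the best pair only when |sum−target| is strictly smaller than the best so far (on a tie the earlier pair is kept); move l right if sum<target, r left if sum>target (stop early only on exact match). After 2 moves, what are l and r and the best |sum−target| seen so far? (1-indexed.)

[1,11] -15+36=21 d=38 * → l++
[2,11] -13+36=23 d=36 * → l++

l=3, r=11, best |Δ|=36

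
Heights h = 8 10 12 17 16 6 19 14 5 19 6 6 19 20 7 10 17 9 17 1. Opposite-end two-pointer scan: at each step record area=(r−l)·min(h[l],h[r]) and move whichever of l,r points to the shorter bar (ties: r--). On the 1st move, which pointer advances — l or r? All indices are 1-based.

[1,20] min(8,1)*19=19 best=19 * → r--

r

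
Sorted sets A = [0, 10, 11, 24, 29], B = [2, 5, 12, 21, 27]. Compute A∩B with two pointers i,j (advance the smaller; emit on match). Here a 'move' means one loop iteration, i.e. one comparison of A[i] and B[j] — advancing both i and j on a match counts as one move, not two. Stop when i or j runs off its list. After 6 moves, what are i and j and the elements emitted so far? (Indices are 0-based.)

[i=0,j=0] 0<2 → i++
[i=1,j=0] 10>2 → j++
[i=1,j=1] 10>5 → j++
[i=1,j=2] 10<12 → i++
[i=2,j=2] 11<12 → i++
[i=3,j=2] 24>12 → j++

i=3, j=3, emitted=[]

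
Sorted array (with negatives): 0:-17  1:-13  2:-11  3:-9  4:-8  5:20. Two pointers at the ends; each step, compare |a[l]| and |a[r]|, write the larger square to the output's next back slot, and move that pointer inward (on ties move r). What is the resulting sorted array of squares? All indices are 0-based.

[0,5] |-17|<=|20| out[5]=400 → r--
[0,4] |-17|>|-8| out[4]=289 → l++
[1,4] |-13|>|-8| out[3]=169 → l++
[2,4] |-11|>|-8| out[2]=121 → l++
[3,4] |-9|>|-8| out[1]=81 → l++
[4,4] |-8|<=|-8| out[0]=64 → r--

[64, 81, 121, 169, 289, 400]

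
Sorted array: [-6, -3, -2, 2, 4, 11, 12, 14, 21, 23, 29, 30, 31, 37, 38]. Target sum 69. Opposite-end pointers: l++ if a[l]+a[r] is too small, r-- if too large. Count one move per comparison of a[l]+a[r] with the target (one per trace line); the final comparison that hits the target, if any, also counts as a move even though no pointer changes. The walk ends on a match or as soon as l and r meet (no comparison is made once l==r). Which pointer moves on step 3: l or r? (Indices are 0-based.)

l

l=0 r=14: -6+38=32 <69, l++
l=1 r=14: -3+38=35 <69, l++
l=2 r=14: -2+38=36 <69, l++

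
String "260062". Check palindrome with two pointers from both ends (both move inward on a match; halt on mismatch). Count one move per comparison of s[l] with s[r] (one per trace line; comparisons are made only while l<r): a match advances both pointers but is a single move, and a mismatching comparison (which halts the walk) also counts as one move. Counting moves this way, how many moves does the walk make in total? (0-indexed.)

[0,5] '2'=='2' → l++,r--
[1,4] '6'=='6' → l++,r--
[2,3] '0'=='0' → l++,r--

3 moves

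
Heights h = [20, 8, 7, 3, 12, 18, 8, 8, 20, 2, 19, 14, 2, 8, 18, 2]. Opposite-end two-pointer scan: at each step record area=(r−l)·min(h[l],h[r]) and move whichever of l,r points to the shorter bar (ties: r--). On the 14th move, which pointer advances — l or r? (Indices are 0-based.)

r

l=0 r=15: min(20,2)*15=30 best=30 *, r--
l=0 r=14: min(20,18)*14=252 best=252 *, r--
l=0 r=13: min(20,8)*13=104 best=252, r--
l=0 r=12: min(20,2)*12=24 best=252, r--
l=0 r=11: min(20,14)*11=154 best=252, r--
l=0 r=10: min(20,19)*10=190 best=252, r--
l=0 r=9: min(20,2)*9=18 best=252, r--
l=0 r=8: min(20,20)*8=160 best=252, r--
l=0 r=7: min(20,8)*7=56 best=252, r--
l=0 r=6: min(20,8)*6=48 best=252, r--
l=0 r=5: min(20,18)*5=90 best=252, r--
l=0 r=4: min(20,12)*4=48 best=252, r--
l=0 r=3: min(20,3)*3=9 best=252, r--
l=0 r=2: min(20,7)*2=14 best=252, r--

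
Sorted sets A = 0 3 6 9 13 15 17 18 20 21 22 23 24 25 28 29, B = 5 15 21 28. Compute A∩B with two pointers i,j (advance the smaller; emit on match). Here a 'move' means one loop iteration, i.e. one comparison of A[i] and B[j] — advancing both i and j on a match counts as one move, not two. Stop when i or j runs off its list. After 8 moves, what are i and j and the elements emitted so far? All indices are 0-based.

[i=0,j=0] 0<5 → i++
[i=1,j=0] 3<5 → i++
[i=2,j=0] 6>5 → j++
[i=2,j=1] 6<15 → i++
[i=3,j=1] 9<15 → i++
[i=4,j=1] 13<15 → i++
[i=5,j=1] 15==15 emit → i++,j++
[i=6,j=2] 17<21 → i++

i=7, j=2, emitted=[15]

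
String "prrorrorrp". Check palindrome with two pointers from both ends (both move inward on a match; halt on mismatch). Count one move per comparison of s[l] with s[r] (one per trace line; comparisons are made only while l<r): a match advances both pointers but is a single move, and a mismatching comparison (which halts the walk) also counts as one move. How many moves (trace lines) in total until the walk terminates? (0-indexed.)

l=0 r=9: 'p'=='p', l++,r--
l=1 r=8: 'r'=='r', l++,r--
l=2 r=7: 'r'=='r', l++,r--
l=3 r=6: 'o'=='o', l++,r--
l=4 r=5: 'r'=='r', l++,r--

5 moves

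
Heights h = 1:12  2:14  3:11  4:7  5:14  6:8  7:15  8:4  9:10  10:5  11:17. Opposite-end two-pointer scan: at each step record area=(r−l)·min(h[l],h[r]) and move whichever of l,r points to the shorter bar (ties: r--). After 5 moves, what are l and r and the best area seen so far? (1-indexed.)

l=6, r=11, best area=126

l=1 r=11: min(12,17)*10=120 best=120 *, l++
l=2 r=11: min(14,17)*9=126 best=126 *, l++
l=3 r=11: min(11,17)*8=88 best=126, l++
l=4 r=11: min(7,17)*7=49 best=126, l++
l=5 r=11: min(14,17)*6=84 best=126, l++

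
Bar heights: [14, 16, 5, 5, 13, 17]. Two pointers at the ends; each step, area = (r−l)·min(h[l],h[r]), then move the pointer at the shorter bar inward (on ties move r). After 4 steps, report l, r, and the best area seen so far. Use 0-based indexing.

l=0 r=5: min(14,17)*5=70 best=70 *, l++
l=1 r=5: min(16,17)*4=64 best=70, l++
l=2 r=5: min(5,17)*3=15 best=70, l++
l=3 r=5: min(5,17)*2=10 best=70, l++

l=4, r=5, best area=70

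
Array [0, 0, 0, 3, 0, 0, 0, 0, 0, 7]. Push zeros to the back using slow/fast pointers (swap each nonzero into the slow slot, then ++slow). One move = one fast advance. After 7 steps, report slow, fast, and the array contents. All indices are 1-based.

slow=2, fast=8, a=[3, 0, 0, 0, 0, 0, 0, 0, 0, 7]

slow=1 fast=1: a[fast]=0, fast++
slow=1 fast=2: a[fast]=0, fast++
slow=1 fast=3: a[fast]=0, fast++
slow=1 fast=4: a[fast]=3≠0 swap→a[1]=3, slow++,fast++
slow=2 fast=5: a[fast]=0, fast++
slow=2 fast=6: a[fast]=0, fast++
slow=2 fast=7: a[fast]=0, fast++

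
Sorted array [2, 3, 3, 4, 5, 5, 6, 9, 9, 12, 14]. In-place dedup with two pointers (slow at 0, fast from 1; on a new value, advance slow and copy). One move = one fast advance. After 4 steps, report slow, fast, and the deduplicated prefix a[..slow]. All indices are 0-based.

slow=0 fast=1: a[fast]=3≠a[slow]=2 write a[1]=3, slow++,fast++
slow=1 fast=2: a[fast]=3=a[slow] dup, fast++
slow=1 fast=3: a[fast]=4≠a[slow]=3 write a[2]=4, slow++,fast++
slow=2 fast=4: a[fast]=5≠a[slow]=4 write a[3]=5, slow++,fast++

slow=3, fast=5, prefix=[2, 3, 4, 5]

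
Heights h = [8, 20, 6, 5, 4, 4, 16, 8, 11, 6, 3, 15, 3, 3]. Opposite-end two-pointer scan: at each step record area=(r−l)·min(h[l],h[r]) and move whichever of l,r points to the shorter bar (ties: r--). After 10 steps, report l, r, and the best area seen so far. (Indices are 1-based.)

l=1 r=14: min(8,3)*13=39 best=39 *, r--
l=1 r=13: min(8,3)*12=36 best=39, r--
l=1 r=12: min(8,15)*11=88 best=88 *, l++
l=2 r=12: min(20,15)*10=150 best=150 *, r--
l=2 r=11: min(20,3)*9=27 best=150, r--
l=2 r=10: min(20,6)*8=48 best=150, r--
l=2 r=9: min(20,11)*7=77 best=150, r--
l=2 r=8: min(20,8)*6=48 best=150, r--
l=2 r=7: min(20,16)*5=80 best=150, r--
l=2 r=6: min(20,4)*4=16 best=150, r--

l=2, r=5, best area=150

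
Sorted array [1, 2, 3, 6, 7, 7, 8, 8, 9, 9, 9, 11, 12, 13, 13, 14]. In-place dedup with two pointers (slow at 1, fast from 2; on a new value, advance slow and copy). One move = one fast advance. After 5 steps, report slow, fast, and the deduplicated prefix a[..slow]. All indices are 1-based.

slow=5, fast=7, prefix=[1, 2, 3, 6, 7]

(s=1,f=2) a[fast]=2≠a[slow]=1 write a[2]=2 → slow++,fast++
(s=2,f=3) a[fast]=3≠a[slow]=2 write a[3]=3 → slow++,fast++
(s=3,f=4) a[fast]=6≠a[slow]=3 write a[4]=6 → slow++,fast++
(s=4,f=5) a[fast]=7≠a[slow]=6 write a[5]=7 → slow++,fast++
(s=5,f=6) a[fast]=7=a[slow] dup → fast++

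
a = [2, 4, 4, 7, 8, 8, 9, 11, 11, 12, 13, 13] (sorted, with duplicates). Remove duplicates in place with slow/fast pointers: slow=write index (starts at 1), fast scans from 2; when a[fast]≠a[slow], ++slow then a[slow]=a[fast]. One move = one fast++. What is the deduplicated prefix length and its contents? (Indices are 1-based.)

length 8; prefix = [2, 4, 7, 8, 9, 11, 12, 13]

(s=1,f=2) a[fast]=4≠a[slow]=2 write a[2]=4 → slow++,fast++
(s=2,f=3) a[fast]=4=a[slow] dup → fast++
(s=2,f=4) a[fast]=7≠a[slow]=4 write a[3]=7 → slow++,fast++
(s=3,f=5) a[fast]=8≠a[slow]=7 write a[4]=8 → slow++,fast++
(s=4,f=6) a[fast]=8=a[slow] dup → fast++
(s=4,f=7) a[fast]=9≠a[slow]=8 write a[5]=9 → slow++,fast++
(s=5,f=8) a[fast]=11≠a[slow]=9 write a[6]=11 → slow++,fast++
(s=6,f=9) a[fast]=11=a[slow] dup → fast++
(s=6,f=10) a[fast]=12≠a[slow]=11 write a[7]=12 → slow++,fast++
(s=7,f=11) a[fast]=13≠a[slow]=12 write a[8]=13 → slow++,fast++
(s=8,f=12) a[fast]=13=a[slow] dup → fast++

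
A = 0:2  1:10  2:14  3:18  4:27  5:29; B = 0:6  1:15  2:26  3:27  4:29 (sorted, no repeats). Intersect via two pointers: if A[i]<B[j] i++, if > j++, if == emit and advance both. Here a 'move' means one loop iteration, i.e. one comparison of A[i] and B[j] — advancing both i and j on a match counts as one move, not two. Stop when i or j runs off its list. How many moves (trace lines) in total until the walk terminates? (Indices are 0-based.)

i=0 j=0: 2<6, i++
i=1 j=0: 10>6, j++
i=1 j=1: 10<15, i++
i=2 j=1: 14<15, i++
i=3 j=1: 18>15, j++
i=3 j=2: 18<26, i++
i=4 j=2: 27>26, j++
i=4 j=3: 27==27 emit, i++,j++
i=5 j=4: 29==29 emit, i++,j++

9 moves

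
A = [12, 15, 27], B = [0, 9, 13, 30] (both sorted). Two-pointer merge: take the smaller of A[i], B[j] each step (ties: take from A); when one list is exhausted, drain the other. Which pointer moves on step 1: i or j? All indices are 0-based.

i=0 j=0: A[i]=12>B[j]=0 take 0, j++

j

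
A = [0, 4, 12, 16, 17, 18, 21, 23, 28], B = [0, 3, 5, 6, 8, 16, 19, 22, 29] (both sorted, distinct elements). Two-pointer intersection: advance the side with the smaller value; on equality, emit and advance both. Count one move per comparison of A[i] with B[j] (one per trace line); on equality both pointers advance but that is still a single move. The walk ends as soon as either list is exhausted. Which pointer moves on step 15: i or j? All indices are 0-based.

i

[i=0,j=0] 0==0 emit → i++,j++
[i=1,j=1] 4>3 → j++
[i=1,j=2] 4<5 → i++
[i=2,j=2] 12>5 → j++
[i=2,j=3] 12>6 → j++
[i=2,j=4] 12>8 → j++
[i=2,j=5] 12<16 → i++
[i=3,j=5] 16==16 emit → i++,j++
[i=4,j=6] 17<19 → i++
[i=5,j=6] 18<19 → i++
[i=6,j=6] 21>19 → j++
[i=6,j=7] 21<22 → i++
[i=7,j=7] 23>22 → j++
[i=7,j=8] 23<29 → i++
[i=8,j=8] 28<29 → i++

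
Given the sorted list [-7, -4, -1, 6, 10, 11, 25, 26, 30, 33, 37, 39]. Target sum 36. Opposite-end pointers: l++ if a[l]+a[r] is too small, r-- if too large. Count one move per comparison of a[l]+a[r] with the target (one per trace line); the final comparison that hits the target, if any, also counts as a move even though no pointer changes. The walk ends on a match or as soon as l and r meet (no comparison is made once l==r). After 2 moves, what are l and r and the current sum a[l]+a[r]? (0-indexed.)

l=2, r=11, sum=38

l=0 r=11: -7+39=32 <36, l++
l=1 r=11: -4+39=35 <36, l++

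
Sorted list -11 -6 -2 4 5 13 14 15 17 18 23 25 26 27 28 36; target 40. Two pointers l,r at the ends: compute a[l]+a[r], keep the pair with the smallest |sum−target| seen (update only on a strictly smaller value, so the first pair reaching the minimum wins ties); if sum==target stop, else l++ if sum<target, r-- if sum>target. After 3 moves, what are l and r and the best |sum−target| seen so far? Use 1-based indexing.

l=4, r=16, best |Δ|=6

l=1 r=16: -11+36=25 d=15 *, l++
l=2 r=16: -6+36=30 d=10 *, l++
l=3 r=16: -2+36=34 d=6 *, l++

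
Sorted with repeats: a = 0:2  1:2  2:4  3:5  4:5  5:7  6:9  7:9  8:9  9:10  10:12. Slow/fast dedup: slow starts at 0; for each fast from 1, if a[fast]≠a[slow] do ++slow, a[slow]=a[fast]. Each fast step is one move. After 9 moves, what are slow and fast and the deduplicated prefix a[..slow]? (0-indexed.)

(s=0,f=1) a[fast]=2=a[slow] dup → fast++
(s=0,f=2) a[fast]=4≠a[slow]=2 write a[1]=4 → slow++,fast++
(s=1,f=3) a[fast]=5≠a[slow]=4 write a[2]=5 → slow++,fast++
(s=2,f=4) a[fast]=5=a[slow] dup → fast++
(s=2,f=5) a[fast]=7≠a[slow]=5 write a[3]=7 → slow++,fast++
(s=3,f=6) a[fast]=9≠a[slow]=7 write a[4]=9 → slow++,fast++
(s=4,f=7) a[fast]=9=a[slow] dup → fast++
(s=4,f=8) a[fast]=9=a[slow] dup → fast++
(s=4,f=9) a[fast]=10≠a[slow]=9 write a[5]=10 → slow++,fast++

slow=5, fast=10, prefix=[2, 4, 5, 7, 9, 10]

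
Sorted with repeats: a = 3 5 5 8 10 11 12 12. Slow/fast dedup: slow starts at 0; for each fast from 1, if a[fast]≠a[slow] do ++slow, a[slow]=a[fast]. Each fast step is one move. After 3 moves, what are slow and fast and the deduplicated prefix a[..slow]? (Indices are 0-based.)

slow=2, fast=4, prefix=[3, 5, 8]

(s=0,f=1) a[fast]=5≠a[slow]=3 write a[1]=5 → slow++,fast++
(s=1,f=2) a[fast]=5=a[slow] dup → fast++
(s=1,f=3) a[fast]=8≠a[slow]=5 write a[2]=8 → slow++,fast++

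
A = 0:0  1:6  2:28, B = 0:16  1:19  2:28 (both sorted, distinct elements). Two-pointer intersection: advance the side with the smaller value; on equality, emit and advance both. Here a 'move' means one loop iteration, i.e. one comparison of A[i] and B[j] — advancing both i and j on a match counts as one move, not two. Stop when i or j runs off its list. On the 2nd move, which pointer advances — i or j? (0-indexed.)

i=0 j=0: 0<16, i++
i=1 j=0: 6<16, i++

i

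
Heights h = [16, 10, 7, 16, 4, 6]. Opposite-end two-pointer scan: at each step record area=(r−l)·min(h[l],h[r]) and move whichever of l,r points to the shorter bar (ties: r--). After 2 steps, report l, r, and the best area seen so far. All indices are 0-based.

[0,5] min(16,6)*5=30 best=30 * → r--
[0,4] min(16,4)*4=16 best=30 → r--

l=0, r=3, best area=30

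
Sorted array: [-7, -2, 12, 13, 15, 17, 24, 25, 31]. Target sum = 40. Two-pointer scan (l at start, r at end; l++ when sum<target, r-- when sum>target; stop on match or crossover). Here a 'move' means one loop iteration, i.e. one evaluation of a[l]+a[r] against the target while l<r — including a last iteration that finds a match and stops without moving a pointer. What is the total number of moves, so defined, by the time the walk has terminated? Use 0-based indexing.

6 moves

[0,8] -7+31=24 <40 → l++
[1,8] -2+31=29 <40 → l++
[2,8] 12+31=43 >40 → r--
[2,7] 12+25=37 <40 → l++
[3,7] 13+25=38 <40 → l++
[4,7] 15+25=40 → found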